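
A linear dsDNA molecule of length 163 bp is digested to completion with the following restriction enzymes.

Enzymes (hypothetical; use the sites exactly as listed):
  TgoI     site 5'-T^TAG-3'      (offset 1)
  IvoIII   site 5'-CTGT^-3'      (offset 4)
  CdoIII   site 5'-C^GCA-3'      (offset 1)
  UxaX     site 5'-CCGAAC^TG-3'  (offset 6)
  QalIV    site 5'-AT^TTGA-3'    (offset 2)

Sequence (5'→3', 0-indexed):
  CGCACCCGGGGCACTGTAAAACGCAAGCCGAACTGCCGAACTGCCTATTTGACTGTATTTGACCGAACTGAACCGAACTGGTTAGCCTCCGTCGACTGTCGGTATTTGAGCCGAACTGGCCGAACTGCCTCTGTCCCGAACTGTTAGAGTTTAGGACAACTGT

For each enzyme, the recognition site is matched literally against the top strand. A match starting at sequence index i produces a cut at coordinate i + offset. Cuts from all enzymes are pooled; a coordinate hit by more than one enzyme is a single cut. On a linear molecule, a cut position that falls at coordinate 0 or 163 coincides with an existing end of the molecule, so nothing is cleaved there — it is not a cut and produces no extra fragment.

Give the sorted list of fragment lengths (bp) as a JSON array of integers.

Scan for sites:
  TgoI TTAG/1: at [81, 143, 150] ⇒ [82, 144, 151]
  IvoIII CTGT/4: at [13, 52, 95, 130, 140, 159] ⇒ [17, 56, 99, 134, 144] (position 163 is a terminus of the linear molecule — no cut)
  CdoIII CGCA/1: at [0, 21] ⇒ [1, 22]
  UxaX CCGAACTG/6: at [27, 35, 62, 72, 110, 119, 135] ⇒ [33, 41, 68, 78, 116, 125, 141]
  QalIV ATTTGA/2: at [46, 56, 103] ⇒ [48, 58, 105]

All cut coordinates (distinct, sorted): [1, 17, 22, 33, 41, 48, 56, 58, 68, 78, 82, 99, 105, 116, 125, 134, 141, 144, 151]

Fragment lengths:
  [0,1): 1 bp
  [1,17): 16 bp
  [17,22): 5 bp
  [22,33): 11 bp
  [33,41): 8 bp
  [41,48): 7 bp
  [48,56): 8 bp
  [56,58): 2 bp
  [58,68): 10 bp
  [68,78): 10 bp
  [78,82): 4 bp
  [82,99): 17 bp
  [99,105): 6 bp
  [105,116): 11 bp
  [116,125): 9 bp
  [125,134): 9 bp
  [134,141): 7 bp
  [141,144): 3 bp
  [144,151): 7 bp
  [151,163): 12 bp

[1,2,3,4,5,6,7,7,7,8,8,9,9,10,10,11,11,12,16,17]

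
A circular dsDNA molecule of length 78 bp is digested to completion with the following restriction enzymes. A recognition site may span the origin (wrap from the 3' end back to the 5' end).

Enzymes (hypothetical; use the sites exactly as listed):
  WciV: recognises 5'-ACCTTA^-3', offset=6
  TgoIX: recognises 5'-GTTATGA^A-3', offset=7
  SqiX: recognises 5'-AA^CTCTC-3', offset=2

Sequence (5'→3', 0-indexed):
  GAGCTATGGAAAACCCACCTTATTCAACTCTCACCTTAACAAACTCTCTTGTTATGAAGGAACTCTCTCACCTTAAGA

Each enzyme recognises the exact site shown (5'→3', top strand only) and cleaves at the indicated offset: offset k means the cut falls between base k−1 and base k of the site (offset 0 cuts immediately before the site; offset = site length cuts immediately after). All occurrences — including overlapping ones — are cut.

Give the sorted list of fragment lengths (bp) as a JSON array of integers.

[5,5,5,11,13,14,25]

Site scan:
  WciV (ACCTTA, off=6): starts [16, 32, 69] → cuts [22, 38, 75]
  TgoIX (GTTATGAA, off=7): starts [50] → cuts [57]
  SqiX (AACTCTC, off=2): starts [25, 41, 60] → cuts [27, 43, 62]

All cut coordinates (distinct, sorted): [22, 27, 38, 43, 57, 62, 75]

Fragments:
  22→27: 5 bp
  27→38: 11 bp
  38→43: 5 bp
  43→57: 14 bp
  57→62: 5 bp
  62→75: 13 bp
  75→22 (wrap): 78-75+22 = 25 bp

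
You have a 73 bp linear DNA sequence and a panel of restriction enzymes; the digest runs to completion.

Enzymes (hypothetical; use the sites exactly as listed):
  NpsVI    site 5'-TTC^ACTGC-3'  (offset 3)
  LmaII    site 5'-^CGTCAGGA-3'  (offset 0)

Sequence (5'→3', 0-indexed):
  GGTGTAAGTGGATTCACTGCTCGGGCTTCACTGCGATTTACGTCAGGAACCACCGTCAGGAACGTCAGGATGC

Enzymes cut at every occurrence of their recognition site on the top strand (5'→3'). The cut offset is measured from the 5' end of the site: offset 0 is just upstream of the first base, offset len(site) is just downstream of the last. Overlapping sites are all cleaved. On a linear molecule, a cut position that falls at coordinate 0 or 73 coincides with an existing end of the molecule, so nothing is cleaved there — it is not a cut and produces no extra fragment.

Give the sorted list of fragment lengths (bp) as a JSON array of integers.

Site scan:
  NpsVI TTCACTGC/3: at [12, 26] ⇒ [15, 29]
  LmaII CGTCAGGA/0: at [40, 53, 62] ⇒ [40, 53, 62]

Pooled cuts: [15, 29, 40, 53, 62]

Fragment lengths:
  [0,15): 15 bp
  [15,29): 14 bp
  [29,40): 11 bp
  [40,53): 13 bp
  [53,62): 9 bp
  [62,73): 11 bp

[9,11,11,13,14,15]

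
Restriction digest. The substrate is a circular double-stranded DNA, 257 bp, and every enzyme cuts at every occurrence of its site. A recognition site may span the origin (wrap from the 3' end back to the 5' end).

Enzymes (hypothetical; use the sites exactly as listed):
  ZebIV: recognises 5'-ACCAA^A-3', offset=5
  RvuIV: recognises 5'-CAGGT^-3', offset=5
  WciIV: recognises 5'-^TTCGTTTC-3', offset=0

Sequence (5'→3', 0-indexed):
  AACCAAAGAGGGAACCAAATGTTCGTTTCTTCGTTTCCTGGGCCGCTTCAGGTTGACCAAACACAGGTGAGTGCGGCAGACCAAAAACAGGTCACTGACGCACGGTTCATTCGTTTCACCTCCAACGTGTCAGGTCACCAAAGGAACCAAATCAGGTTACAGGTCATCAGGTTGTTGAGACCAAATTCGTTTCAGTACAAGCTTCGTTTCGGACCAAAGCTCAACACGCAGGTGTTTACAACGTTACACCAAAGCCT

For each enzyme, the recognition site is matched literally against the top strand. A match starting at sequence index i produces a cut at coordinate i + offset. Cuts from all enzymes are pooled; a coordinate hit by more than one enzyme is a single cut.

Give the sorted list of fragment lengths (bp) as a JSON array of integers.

[1,3,6,7,7,7,8,8,8,8,9,11,12,12,15,16,16,17,17,19,24,26]

Site scan:
  ZebIV (ACCAAA, off=5): starts [1, 13, 55, 79, 136, 145, 179, 212, 247] → cuts [6, 18, 60, 84, 141, 150, 184, 217, 252]
  RvuIV (CAGGT, off=5): starts [48, 63, 87, 130, 152, 159, 167, 228] → cuts [53, 68, 92, 135, 157, 164, 172, 233]
  WciIV (TTCGTTTC, off=0): starts [21, 29, 109, 185, 202] → cuts [21, 29, 109, 185, 202]

Pooled cuts: [6, 18, 21, 29, 53, 60, 68, 84, 92, 109, 135, 141, 150, 157, 164, 172, 184, 185, 202, 217, 233, 252]

Fragment lengths:
  6→18: 12 bp
  18→21: 3 bp
  21→29: 8 bp
  29→53: 24 bp
  53→60: 7 bp
  60→68: 8 bp
  68→84: 16 bp
  84→92: 8 bp
  92→109: 17 bp
  109→135: 26 bp
  135→141: 6 bp
  141→150: 9 bp
  150→157: 7 bp
  157→164: 7 bp
  164→172: 8 bp
  172→184: 12 bp
  184→185: 1 bp
  185→202: 17 bp
  202→217: 15 bp
  217→233: 16 bp
  233→252: 19 bp
  252→6 (wrap): 257-252+6 = 11 bp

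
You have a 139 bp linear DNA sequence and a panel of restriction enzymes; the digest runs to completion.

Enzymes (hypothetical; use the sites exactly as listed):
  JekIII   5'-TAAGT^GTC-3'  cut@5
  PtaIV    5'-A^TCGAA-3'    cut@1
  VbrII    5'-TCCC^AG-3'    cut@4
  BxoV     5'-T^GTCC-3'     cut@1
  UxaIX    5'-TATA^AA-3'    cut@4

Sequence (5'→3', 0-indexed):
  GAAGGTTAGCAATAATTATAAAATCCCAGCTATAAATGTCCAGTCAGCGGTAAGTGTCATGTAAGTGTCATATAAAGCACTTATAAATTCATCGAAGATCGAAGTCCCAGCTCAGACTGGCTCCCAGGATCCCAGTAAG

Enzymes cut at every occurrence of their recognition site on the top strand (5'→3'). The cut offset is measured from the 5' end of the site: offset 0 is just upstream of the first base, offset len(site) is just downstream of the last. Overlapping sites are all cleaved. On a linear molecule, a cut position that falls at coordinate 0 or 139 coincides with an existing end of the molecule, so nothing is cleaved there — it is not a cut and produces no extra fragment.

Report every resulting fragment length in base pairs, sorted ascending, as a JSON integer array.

Per-enzyme occurrences:
  JekIII TAAGTGTC/5: at [50, 61] ⇒ [55, 66]
  PtaIV ATCGAA/1: at [90, 97] ⇒ [91, 98]
  VbrII TCCCAG/4: at [23, 104, 121, 129] ⇒ [27, 108, 125, 133]
  BxoV TGTCC/1: at [36] ⇒ [37]
  UxaIX TATAAA/4: at [16, 30, 70, 81] ⇒ [20, 34, 74, 85]

Pooled cuts: [20, 27, 34, 37, 55, 66, 74, 85, 91, 98, 108, 125, 133]

Fragment lengths:
  [0,20): 20 bp
  [20,27): 7 bp
  [27,34): 7 bp
  [34,37): 3 bp
  [37,55): 18 bp
  [55,66): 11 bp
  [66,74): 8 bp
  [74,85): 11 bp
  [85,91): 6 bp
  [91,98): 7 bp
  [98,108): 10 bp
  [108,125): 17 bp
  [125,133): 8 bp
  [133,139): 6 bp

[3,6,6,7,7,7,8,8,10,11,11,17,18,20]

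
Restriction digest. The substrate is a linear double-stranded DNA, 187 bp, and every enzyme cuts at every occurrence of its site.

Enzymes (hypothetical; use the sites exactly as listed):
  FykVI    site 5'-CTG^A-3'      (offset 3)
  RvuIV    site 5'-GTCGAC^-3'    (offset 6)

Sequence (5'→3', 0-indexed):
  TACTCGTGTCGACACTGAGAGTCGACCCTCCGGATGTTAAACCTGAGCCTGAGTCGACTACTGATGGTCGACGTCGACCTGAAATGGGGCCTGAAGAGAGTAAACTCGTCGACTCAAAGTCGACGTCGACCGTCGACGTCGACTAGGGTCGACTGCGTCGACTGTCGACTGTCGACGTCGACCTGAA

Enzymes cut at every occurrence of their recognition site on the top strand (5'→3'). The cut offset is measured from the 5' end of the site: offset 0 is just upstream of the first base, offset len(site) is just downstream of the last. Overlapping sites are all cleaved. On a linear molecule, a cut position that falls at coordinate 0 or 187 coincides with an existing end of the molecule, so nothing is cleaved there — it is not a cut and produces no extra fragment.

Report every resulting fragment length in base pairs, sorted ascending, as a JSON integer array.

Per-enzyme occurrences:
  FykVI (CTGA, off=3): starts [14, 42, 48, 60, 78, 90, 182] → cuts [17, 45, 51, 63, 81, 93, 185]
  RvuIV (GTCGAC, off=6): starts [7, 20, 52, 66, 72, 107, 118, 124, 131, 137, 147, 156, 163, 170, 176] → cuts [13, 26, 58, 72, 78, 113, 124, 130, 137, 143, 153, 162, 169, 176, 182]

All cut coordinates (distinct, sorted): [13, 17, 26, 45, 51, 58, 63, 72, 78, 81, 93, 113, 124, 130, 137, 143, 153, 162, 169, 176, 182, 185]

Fragments:
  [0,13): 13 bp
  [13,17): 4 bp
  [17,26): 9 bp
  [26,45): 19 bp
  [45,51): 6 bp
  [51,58): 7 bp
  [58,63): 5 bp
  [63,72): 9 bp
  [72,78): 6 bp
  [78,81): 3 bp
  [81,93): 12 bp
  [93,113): 20 bp
  [113,124): 11 bp
  [124,130): 6 bp
  [130,137): 7 bp
  [137,143): 6 bp
  [143,153): 10 bp
  [153,162): 9 bp
  [162,169): 7 bp
  [169,176): 7 bp
  [176,182): 6 bp
  [182,185): 3 bp
  [185,187): 2 bp

[2,3,3,4,5,6,6,6,6,6,7,7,7,7,9,9,9,10,11,12,13,19,20]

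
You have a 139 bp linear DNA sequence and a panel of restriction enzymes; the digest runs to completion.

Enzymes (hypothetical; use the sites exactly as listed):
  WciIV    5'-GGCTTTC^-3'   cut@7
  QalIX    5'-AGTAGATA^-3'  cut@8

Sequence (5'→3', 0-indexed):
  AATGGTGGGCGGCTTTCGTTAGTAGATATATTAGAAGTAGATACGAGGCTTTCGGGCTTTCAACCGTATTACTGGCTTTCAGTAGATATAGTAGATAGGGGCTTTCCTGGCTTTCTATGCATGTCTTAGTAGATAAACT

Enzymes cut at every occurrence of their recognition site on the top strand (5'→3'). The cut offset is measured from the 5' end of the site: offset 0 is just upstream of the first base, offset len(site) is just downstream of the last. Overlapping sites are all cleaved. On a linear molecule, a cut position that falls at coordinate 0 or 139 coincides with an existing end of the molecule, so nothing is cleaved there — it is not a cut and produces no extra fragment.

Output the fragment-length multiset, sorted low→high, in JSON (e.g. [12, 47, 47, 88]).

[4,8,8,9,9,9,10,11,15,17,19,20]

Scan for sites:
  WciIV (GGCTTTC, off=7): starts [10, 46, 54, 73, 99, 108] → cuts [17, 53, 61, 80, 106, 115]
  QalIX (AGTAGATA, off=8): starts [20, 35, 80, 89, 127] → cuts [28, 43, 88, 97, 135]

All cut coordinates (distinct, sorted): [17, 28, 43, 53, 61, 80, 88, 97, 106, 115, 135]

Fragment lengths:
  [0,17): 17 bp
  [17,28): 11 bp
  [28,43): 15 bp
  [43,53): 10 bp
  [53,61): 8 bp
  [61,80): 19 bp
  [80,88): 8 bp
  [88,97): 9 bp
  [97,106): 9 bp
  [106,115): 9 bp
  [115,135): 20 bp
  [135,139): 4 bp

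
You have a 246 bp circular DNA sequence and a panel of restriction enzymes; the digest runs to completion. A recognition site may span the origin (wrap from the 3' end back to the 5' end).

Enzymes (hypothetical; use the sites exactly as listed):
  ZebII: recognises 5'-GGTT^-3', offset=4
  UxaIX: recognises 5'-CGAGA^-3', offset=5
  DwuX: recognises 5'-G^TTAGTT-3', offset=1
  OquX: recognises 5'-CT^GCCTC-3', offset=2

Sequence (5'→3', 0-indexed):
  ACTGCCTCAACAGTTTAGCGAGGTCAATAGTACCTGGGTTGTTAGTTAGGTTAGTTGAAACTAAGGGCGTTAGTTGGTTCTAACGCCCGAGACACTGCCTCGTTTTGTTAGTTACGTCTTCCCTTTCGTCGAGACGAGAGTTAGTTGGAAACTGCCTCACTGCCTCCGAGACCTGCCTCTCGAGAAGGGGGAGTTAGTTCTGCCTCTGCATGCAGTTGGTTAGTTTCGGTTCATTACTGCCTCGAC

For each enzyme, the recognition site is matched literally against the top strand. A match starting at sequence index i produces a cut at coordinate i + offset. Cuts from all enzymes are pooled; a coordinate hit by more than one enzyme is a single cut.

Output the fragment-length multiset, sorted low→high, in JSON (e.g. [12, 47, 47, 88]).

Scan for sites:
  ZebII GGTT/4: at [36, 48, 75, 217, 227] ⇒ [40, 52, 79, 221, 231]
  UxaIX CGAGA/5: at [87, 129, 134, 166, 180] ⇒ [92, 134, 139, 171, 185]
  DwuX GTTAGTT/1: at [40, 49, 68, 106, 139, 192, 218] ⇒ [41, 50, 69, 107, 140, 193, 219]
  OquX CTGCCTC/2: at [1, 94, 151, 159, 172, 199, 236] ⇒ [3, 96, 153, 161, 174, 201, 238]

Pooled cuts: [3, 40, 41, 50, 52, 69, 79, 92, 96, 107, 134, 139, 140, 153, 161, 171, 174, 185, 193, 201, 219, 221, 231, 238]

Fragment lengths:
  3→40: 37 bp
  40→41: 1 bp
  41→50: 9 bp
  50→52: 2 bp
  52→69: 17 bp
  69→79: 10 bp
  79→92: 13 bp
  92→96: 4 bp
  96→107: 11 bp
  107→134: 27 bp
  134→139: 5 bp
  139→140: 1 bp
  140→153: 13 bp
  153→161: 8 bp
  161→171: 10 bp
  171→174: 3 bp
  174→185: 11 bp
  185→193: 8 bp
  193→201: 8 bp
  201→219: 18 bp
  219→221: 2 bp
  221→231: 10 bp
  231→238: 7 bp
  238→3 (wrap): 246-238+3 = 11 bp

[1,1,2,2,3,4,5,7,8,8,8,9,10,10,10,11,11,11,13,13,17,18,27,37]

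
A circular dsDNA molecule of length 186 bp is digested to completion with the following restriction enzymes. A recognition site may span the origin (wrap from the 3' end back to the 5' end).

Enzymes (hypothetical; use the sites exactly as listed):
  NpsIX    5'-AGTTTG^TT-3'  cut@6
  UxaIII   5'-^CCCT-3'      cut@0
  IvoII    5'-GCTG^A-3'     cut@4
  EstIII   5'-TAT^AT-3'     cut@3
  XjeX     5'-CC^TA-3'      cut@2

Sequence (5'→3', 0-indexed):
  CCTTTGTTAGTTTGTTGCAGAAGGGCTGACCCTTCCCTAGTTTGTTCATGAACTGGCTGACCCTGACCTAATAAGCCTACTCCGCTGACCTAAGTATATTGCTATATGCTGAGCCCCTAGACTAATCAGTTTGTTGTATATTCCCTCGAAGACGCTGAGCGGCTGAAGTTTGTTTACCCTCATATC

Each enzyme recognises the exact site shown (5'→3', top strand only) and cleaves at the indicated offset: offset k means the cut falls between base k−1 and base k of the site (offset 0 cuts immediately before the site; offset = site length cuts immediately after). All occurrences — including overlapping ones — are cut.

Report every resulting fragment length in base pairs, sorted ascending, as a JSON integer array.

[1,1,3,3,3,3,3,4,5,6,6,7,7,7,8,8,8,9,9,10,14,15,15,15,16]

Per-enzyme occurrences:
  NpsIX (AGTTTGTT, off=6): starts [8, 38, 127, 166] → cuts [14, 44, 133, 172]
  UxaIII (CCCT, off=0): starts [29, 34, 60, 114, 142, 176, 185] → cuts [29, 34, 60, 114, 142, 176, 185]
  IvoII (GCTGA, off=4): starts [24, 55, 83, 107, 153, 161] → cuts [28, 59, 87, 111, 157, 165]
  EstIII (TATAT, off=3): starts [94, 102, 136] → cuts [97, 105, 139]
  XjeX (CCTA, off=2): starts [35, 66, 75, 88, 115] → cuts [37, 68, 77, 90, 117]

Pooled cuts: [14, 28, 29, 34, 37, 44, 59, 60, 68, 77, 87, 90, 97, 105, 111, 114, 117, 133, 139, 142, 157, 165, 172, 176, 185]

Fragment lengths:
  14→28: 14 bp
  28→29: 1 bp
  29→34: 5 bp
  34→37: 3 bp
  37→44: 7 bp
  44→59: 15 bp
  59→60: 1 bp
  60→68: 8 bp
  68→77: 9 bp
  77→87: 10 bp
  87→90: 3 bp
  90→97: 7 bp
  97→105: 8 bp
  105→111: 6 bp
  111→114: 3 bp
  114→117: 3 bp
  117→133: 16 bp
  133→139: 6 bp
  139→142: 3 bp
  142→157: 15 bp
  157→165: 8 bp
  165→172: 7 bp
  172→176: 4 bp
  176→185: 9 bp
  185→14 (wrap): 186-185+14 = 15 bp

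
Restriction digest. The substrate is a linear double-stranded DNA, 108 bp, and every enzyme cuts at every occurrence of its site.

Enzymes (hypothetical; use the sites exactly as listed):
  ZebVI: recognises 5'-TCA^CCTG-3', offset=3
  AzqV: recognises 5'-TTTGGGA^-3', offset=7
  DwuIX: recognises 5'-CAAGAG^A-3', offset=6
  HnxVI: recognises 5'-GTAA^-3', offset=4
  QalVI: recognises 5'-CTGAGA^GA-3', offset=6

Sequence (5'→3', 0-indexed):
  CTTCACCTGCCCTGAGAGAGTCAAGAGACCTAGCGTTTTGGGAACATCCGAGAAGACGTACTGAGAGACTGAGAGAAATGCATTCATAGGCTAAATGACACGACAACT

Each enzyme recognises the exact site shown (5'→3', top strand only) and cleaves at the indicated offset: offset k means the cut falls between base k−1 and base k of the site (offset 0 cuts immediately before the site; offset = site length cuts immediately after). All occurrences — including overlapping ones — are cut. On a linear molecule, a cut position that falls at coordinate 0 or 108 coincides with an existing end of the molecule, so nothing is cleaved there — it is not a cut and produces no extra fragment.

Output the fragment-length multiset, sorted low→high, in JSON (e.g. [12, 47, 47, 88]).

Per-enzyme occurrences:
  ZebVI TCACCTG/3: at [2] ⇒ [5]
  AzqV TTTGGGA/7: at [36] ⇒ [43]
  DwuIX CAAGAGA/6: at [21] ⇒ [27]
  HnxVI (GTAA, off=4): no sites
  QalVI CTGAGAGA/6: at [11, 60, 68] ⇒ [17, 66, 74]

All cut coordinates (distinct, sorted): [5, 17, 27, 43, 66, 74]

Fragment lengths:
  [0,5): 5 bp
  [5,17): 12 bp
  [17,27): 10 bp
  [27,43): 16 bp
  [43,66): 23 bp
  [66,74): 8 bp
  [74,108): 34 bp

[5,8,10,12,16,23,34]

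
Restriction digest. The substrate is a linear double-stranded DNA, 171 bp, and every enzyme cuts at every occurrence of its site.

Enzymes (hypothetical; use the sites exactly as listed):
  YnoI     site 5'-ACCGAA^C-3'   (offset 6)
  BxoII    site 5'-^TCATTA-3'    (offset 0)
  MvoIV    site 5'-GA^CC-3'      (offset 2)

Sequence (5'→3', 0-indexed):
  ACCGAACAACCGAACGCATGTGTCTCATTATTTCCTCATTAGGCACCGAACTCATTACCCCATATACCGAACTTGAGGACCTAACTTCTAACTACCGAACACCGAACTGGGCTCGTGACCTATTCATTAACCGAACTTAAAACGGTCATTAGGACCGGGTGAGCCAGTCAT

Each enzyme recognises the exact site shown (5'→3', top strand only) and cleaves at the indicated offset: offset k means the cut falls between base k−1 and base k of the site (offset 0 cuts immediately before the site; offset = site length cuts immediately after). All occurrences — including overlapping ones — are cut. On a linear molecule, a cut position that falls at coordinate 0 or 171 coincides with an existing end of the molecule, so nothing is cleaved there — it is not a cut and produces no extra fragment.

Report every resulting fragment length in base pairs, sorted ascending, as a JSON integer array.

Site scan:
  YnoI (ACCGAAC, off=6): starts [0, 8, 44, 65, 93, 100, 129] → cuts [6, 14, 50, 71, 99, 106, 135]
  BxoII (TCATTA, off=0): starts [24, 35, 51, 123, 145] → cuts [24, 35, 51, 123, 145]
  MvoIV (GACC, off=2): starts [77, 116, 152] → cuts [79, 118, 154]

Pooled cuts: [6, 14, 24, 35, 50, 51, 71, 79, 99, 106, 118, 123, 135, 145, 154]

Fragments:
  [0,6): 6 bp
  [6,14): 8 bp
  [14,24): 10 bp
  [24,35): 11 bp
  [35,50): 15 bp
  [50,51): 1 bp
  [51,71): 20 bp
  [71,79): 8 bp
  [79,99): 20 bp
  [99,106): 7 bp
  [106,118): 12 bp
  [118,123): 5 bp
  [123,135): 12 bp
  [135,145): 10 bp
  [145,154): 9 bp
  [154,171): 17 bp

[1,5,6,7,8,8,9,10,10,11,12,12,15,17,20,20]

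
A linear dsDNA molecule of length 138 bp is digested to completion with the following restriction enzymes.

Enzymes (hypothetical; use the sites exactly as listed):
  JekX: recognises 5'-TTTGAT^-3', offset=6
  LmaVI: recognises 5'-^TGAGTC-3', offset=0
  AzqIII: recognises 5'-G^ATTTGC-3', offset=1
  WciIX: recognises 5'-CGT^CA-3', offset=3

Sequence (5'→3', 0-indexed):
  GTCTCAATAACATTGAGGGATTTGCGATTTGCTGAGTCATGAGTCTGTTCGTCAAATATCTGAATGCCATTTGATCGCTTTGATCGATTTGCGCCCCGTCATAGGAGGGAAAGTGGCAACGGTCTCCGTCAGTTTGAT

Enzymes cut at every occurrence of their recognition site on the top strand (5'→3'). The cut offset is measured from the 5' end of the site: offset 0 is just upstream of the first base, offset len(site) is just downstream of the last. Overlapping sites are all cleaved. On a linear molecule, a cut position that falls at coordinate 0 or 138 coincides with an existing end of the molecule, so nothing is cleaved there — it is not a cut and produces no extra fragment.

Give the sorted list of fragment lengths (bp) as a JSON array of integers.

[2,6,7,7,9,9,13,13,19,23,30]

Per-enzyme occurrences:
  JekX (TTTGAT, off=6): starts [69, 78, 132] → cuts [75, 84] (position 138 is a terminus of the linear molecule — no cut)
  LmaVI (TGAGTC, off=0): starts [32, 39] → cuts [32, 39]
  AzqIII (GATTTGC, off=1): starts [18, 25, 85] → cuts [19, 26, 86]
  WciIX (CGTCA, off=3): starts [49, 96, 126] → cuts [52, 99, 129]

Pooled cuts: [19, 26, 32, 39, 52, 75, 84, 86, 99, 129]

Fragments:
  [0,19): 19 bp
  [19,26): 7 bp
  [26,32): 6 bp
  [32,39): 7 bp
  [39,52): 13 bp
  [52,75): 23 bp
  [75,84): 9 bp
  [84,86): 2 bp
  [86,99): 13 bp
  [99,129): 30 bp
  [129,138): 9 bp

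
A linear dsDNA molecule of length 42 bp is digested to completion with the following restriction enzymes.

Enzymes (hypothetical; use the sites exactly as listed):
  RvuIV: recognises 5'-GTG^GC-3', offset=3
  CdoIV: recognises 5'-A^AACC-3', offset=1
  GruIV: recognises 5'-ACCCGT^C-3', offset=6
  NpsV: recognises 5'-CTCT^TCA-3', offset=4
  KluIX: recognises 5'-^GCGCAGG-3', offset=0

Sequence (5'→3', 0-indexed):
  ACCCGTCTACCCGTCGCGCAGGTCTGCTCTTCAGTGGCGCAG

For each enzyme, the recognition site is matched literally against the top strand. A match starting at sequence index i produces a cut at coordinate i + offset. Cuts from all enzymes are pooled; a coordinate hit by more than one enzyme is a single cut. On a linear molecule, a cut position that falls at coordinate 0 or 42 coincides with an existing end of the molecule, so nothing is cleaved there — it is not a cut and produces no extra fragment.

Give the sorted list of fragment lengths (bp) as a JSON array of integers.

Per-enzyme occurrences:
  RvuIV (GTGGC, off=3): starts [33] → cuts [36]
  CdoIV (AAACC, off=1): no sites
  GruIV (ACCCGTC, off=6): starts [0, 8] → cuts [6, 14]
  NpsV (CTCTTCA, off=4): starts [26] → cuts [30]
  KluIX (GCGCAGG, off=0): starts [15] → cuts [15]

Pooled cuts: [6, 14, 15, 30, 36]

Fragment lengths:
  [0,6): 6 bp
  [6,14): 8 bp
  [14,15): 1 bp
  [15,30): 15 bp
  [30,36): 6 bp
  [36,42): 6 bp

[1,6,6,6,8,15]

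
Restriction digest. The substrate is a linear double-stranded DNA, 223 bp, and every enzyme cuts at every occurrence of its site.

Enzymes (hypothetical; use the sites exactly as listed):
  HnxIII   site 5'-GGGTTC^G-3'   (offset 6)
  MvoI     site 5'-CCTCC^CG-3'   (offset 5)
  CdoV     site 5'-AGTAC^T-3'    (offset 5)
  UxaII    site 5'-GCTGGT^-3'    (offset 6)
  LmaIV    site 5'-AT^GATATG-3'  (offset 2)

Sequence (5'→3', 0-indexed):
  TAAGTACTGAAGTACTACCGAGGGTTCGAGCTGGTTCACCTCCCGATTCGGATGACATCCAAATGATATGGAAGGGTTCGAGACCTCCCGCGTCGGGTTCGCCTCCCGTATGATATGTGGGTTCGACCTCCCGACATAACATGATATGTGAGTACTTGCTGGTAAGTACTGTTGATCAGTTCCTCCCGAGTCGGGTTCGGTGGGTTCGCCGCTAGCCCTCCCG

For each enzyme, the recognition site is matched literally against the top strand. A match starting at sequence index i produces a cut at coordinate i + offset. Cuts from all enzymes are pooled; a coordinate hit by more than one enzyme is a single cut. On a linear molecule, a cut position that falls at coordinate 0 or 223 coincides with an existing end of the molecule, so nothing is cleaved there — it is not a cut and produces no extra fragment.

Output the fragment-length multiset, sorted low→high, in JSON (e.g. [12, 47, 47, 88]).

[2,5,6,6,7,7,8,8,8,8,9,9,11,12,12,12,13,13,14,15,17,21]

Scan for sites:
  HnxIII (GGGTTCG, off=6): starts [21, 73, 94, 118, 192, 201] → cuts [27, 79, 100, 124, 198, 207]
  MvoI (CCTCCCG, off=5): starts [38, 83, 101, 126, 181, 216] → cuts [43, 88, 106, 131, 186, 221]
  CdoV (AGTACT, off=5): starts [2, 10, 150, 164] → cuts [7, 15, 155, 169]
  UxaII (GCTGGT, off=6): starts [29, 157] → cuts [35, 163]
  LmaIV (ATGATATG, off=2): starts [62, 109, 140] → cuts [64, 111, 142]

All cut coordinates (distinct, sorted): [7, 15, 27, 35, 43, 64, 79, 88, 100, 106, 111, 124, 131, 142, 155, 163, 169, 186, 198, 207, 221]

Fragments:
  [0,7): 7 bp
  [7,15): 8 bp
  [15,27): 12 bp
  [27,35): 8 bp
  [35,43): 8 bp
  [43,64): 21 bp
  [64,79): 15 bp
  [79,88): 9 bp
  [88,100): 12 bp
  [100,106): 6 bp
  [106,111): 5 bp
  [111,124): 13 bp
  [124,131): 7 bp
  [131,142): 11 bp
  [142,155): 13 bp
  [155,163): 8 bp
  [163,169): 6 bp
  [169,186): 17 bp
  [186,198): 12 bp
  [198,207): 9 bp
  [207,221): 14 bp
  [221,223): 2 bp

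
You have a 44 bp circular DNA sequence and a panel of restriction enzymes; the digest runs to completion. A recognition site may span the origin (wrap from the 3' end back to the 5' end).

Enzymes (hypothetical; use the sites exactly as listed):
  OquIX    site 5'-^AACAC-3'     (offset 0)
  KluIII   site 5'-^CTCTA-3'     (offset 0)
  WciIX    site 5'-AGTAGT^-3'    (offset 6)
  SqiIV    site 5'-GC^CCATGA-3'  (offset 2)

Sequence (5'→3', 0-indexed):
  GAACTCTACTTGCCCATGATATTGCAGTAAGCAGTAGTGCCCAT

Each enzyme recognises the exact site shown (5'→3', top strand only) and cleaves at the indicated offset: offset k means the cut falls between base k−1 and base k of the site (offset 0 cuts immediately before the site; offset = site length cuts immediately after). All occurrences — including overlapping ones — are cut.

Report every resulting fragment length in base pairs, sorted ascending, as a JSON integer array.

Scan for sites:
  OquIX (AACAC, off=0): no sites
  KluIII (CTCTA, off=0): starts [3] → cuts [3]
  WciIX (AGTAGT, off=6): starts [32] → cuts [38]
  SqiIV (GCCCATGA, off=2): starts [11, 38] → cuts [13, 40]

Pooled cuts: [3, 13, 38, 40]

Fragments:
  3→13: 10 bp
  13→38: 25 bp
  38→40: 2 bp
  40→3 (wrap): 44-40+3 = 7 bp

[2,7,10,25]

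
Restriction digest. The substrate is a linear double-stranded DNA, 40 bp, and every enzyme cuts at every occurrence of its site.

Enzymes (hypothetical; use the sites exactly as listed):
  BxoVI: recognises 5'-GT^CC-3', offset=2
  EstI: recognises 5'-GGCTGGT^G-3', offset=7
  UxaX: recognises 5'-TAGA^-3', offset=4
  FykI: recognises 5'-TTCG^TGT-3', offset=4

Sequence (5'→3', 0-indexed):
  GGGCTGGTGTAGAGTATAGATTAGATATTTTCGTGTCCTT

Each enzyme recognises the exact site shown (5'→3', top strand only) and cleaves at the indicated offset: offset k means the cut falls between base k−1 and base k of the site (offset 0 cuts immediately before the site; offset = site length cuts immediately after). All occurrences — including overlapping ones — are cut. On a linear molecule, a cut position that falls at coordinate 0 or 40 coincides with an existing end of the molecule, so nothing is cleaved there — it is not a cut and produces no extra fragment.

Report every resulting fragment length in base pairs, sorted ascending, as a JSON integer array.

[3,4,5,5,7,8,8]

Per-enzyme occurrences:
  BxoVI (GTCC, off=2): starts [34] → cuts [36]
  EstI (GGCTGGTG, off=7): starts [1] → cuts [8]
  UxaX (TAGA, off=4): starts [9, 16, 21] → cuts [13, 20, 25]
  FykI (TTCGTGT, off=4): starts [29] → cuts [33]

Pooled cuts: [8, 13, 20, 25, 33, 36]

Fragments:
  [0,8): 8 bp
  [8,13): 5 bp
  [13,20): 7 bp
  [20,25): 5 bp
  [25,33): 8 bp
  [33,36): 3 bp
  [36,40): 4 bp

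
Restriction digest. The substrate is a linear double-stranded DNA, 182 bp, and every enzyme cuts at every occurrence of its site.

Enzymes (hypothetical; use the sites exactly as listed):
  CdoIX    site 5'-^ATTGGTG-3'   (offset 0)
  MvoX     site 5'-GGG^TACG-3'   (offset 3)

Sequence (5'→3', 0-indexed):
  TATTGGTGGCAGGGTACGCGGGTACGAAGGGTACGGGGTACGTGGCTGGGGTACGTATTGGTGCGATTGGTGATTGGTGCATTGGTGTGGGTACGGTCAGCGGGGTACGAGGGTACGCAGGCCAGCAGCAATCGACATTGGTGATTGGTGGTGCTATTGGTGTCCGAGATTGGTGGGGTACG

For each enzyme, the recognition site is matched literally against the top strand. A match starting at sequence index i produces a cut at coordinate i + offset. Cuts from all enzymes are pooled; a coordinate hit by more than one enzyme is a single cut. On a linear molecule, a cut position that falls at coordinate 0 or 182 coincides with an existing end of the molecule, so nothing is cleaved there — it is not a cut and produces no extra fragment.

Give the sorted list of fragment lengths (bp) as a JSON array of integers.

[1,4,5,7,7,7,8,8,8,9,9,10,11,12,13,13,13,14,23]

Per-enzyme occurrences:
  CdoIX (ATTGGTG, off=0): starts [1, 56, 65, 72, 80, 136, 143, 155, 168] → cuts [1, 56, 65, 72, 80, 136, 143, 155, 168]
  MvoX (GGGTACG, off=3): starts [11, 19, 28, 35, 48, 88, 102, 110, 175] → cuts [14, 22, 31, 38, 51, 91, 105, 113, 178]

All cut coordinates (distinct, sorted): [1, 14, 22, 31, 38, 51, 56, 65, 72, 80, 91, 105, 113, 136, 143, 155, 168, 178]

Fragments:
  [0,1): 1 bp
  [1,14): 13 bp
  [14,22): 8 bp
  [22,31): 9 bp
  [31,38): 7 bp
  [38,51): 13 bp
  [51,56): 5 bp
  [56,65): 9 bp
  [65,72): 7 bp
  [72,80): 8 bp
  [80,91): 11 bp
  [91,105): 14 bp
  [105,113): 8 bp
  [113,136): 23 bp
  [136,143): 7 bp
  [143,155): 12 bp
  [155,168): 13 bp
  [168,178): 10 bp
  [178,182): 4 bp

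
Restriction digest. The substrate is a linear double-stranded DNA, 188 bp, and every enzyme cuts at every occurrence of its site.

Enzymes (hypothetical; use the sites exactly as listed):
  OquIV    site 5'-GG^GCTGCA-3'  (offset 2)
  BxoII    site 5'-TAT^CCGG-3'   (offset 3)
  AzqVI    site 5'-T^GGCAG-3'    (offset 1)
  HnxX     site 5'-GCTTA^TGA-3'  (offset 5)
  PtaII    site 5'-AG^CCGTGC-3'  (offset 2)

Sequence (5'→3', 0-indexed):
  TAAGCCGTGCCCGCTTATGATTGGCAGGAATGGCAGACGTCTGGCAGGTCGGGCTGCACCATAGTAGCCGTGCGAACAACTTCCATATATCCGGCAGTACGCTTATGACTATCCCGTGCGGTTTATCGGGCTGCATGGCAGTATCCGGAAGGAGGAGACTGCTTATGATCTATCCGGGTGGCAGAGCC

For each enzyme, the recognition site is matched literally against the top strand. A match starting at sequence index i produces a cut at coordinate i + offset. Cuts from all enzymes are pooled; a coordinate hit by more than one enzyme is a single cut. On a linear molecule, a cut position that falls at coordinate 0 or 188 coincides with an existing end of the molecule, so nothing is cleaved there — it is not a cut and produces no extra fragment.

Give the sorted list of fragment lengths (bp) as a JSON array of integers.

Per-enzyme occurrences:
  OquIV (GGGCTGCA, off=2): starts [50, 127] → cuts [52, 129]
  BxoII (TATCCGG, off=3): starts [87, 141, 170] → cuts [90, 144, 173]
  AzqVI (TGGCAG, off=1): starts [21, 30, 41, 135, 178] → cuts [22, 31, 42, 136, 179]
  HnxX (GCTTATGA, off=5): starts [12, 100, 160] → cuts [17, 105, 165]
  PtaII (AGCCGTGC, off=2): starts [2, 65] → cuts [4, 67]

Pooled cuts: [4, 17, 22, 31, 42, 52, 67, 90, 105, 129, 136, 144, 165, 173, 179]

Fragment lengths:
  [0,4): 4 bp
  [4,17): 13 bp
  [17,22): 5 bp
  [22,31): 9 bp
  [31,42): 11 bp
  [42,52): 10 bp
  [52,67): 15 bp
  [67,90): 23 bp
  [90,105): 15 bp
  [105,129): 24 bp
  [129,136): 7 bp
  [136,144): 8 bp
  [144,165): 21 bp
  [165,173): 8 bp
  [173,179): 6 bp
  [179,188): 9 bp

[4,5,6,7,8,8,9,9,10,11,13,15,15,21,23,24]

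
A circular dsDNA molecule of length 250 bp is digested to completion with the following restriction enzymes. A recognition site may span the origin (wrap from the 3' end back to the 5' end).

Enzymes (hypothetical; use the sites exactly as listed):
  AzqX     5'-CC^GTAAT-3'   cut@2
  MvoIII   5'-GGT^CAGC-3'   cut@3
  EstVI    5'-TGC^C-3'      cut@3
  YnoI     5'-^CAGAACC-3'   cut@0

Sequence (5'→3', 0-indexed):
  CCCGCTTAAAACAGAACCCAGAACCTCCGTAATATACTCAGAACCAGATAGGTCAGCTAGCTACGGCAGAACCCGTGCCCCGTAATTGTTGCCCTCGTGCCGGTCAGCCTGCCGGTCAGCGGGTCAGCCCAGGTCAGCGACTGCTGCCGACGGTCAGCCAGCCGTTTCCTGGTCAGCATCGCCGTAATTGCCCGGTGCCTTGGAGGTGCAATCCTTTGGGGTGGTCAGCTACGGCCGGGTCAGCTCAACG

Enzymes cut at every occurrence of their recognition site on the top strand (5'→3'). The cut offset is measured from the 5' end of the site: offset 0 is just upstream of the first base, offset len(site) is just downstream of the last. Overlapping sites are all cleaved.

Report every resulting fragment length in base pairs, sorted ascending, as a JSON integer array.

Scan for sites:
  AzqX CCGTAAT/2: at [26, 79, 181] ⇒ [28, 81, 183]
  MvoIII GGTCAGC/3: at [50, 101, 113, 121, 131, 151, 170, 222, 237] ⇒ [53, 104, 116, 124, 134, 154, 173, 225, 240]
  EstVI TGCC/3: at [75, 89, 97, 109, 144, 188, 195] ⇒ [78, 92, 100, 112, 147, 191, 198]
  YnoI CAGAACC/0: at [11, 18, 38, 66] ⇒ [11, 18, 38, 66]

All cut coordinates (distinct, sorted): [11, 18, 28, 38, 53, 66, 78, 81, 92, 100, 104, 112, 116, 124, 134, 147, 154, 173, 183, 191, 198, 225, 240]

Fragment lengths:
  11→18: 7 bp
  18→28: 10 bp
  28→38: 10 bp
  38→53: 15 bp
  53→66: 13 bp
  66→78: 12 bp
  78→81: 3 bp
  81→92: 11 bp
  92→100: 8 bp
  100→104: 4 bp
  104→112: 8 bp
  112→116: 4 bp
  116→124: 8 bp
  124→134: 10 bp
  134→147: 13 bp
  147→154: 7 bp
  154→173: 19 bp
  173→183: 10 bp
  183→191: 8 bp
  191→198: 7 bp
  198→225: 27 bp
  225→240: 15 bp
  240→11 (wrap): 250-240+11 = 21 bp

[3,4,4,7,7,7,8,8,8,8,10,10,10,10,11,12,13,13,15,15,19,21,27]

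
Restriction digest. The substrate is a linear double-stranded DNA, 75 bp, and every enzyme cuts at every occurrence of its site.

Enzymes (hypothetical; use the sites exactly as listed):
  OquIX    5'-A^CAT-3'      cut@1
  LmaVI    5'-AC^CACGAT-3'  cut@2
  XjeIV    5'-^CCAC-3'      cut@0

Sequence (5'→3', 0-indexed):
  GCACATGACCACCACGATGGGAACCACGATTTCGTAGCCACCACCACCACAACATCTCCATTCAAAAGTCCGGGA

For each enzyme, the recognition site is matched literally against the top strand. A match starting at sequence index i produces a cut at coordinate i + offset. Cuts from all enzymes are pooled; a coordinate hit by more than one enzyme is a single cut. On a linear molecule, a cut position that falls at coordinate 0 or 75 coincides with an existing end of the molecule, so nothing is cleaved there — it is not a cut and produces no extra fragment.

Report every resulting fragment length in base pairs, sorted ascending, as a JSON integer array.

Site scan:
  OquIX ACAT/1: at [2, 51] ⇒ [3, 52]
  LmaVI ACCACGAT/2: at [10, 22] ⇒ [12, 24]
  XjeIV CCAC/0: at [8, 11, 23, 37, 40, 43, 46] ⇒ [8, 11, 23, 37, 40, 43, 46]

Pooled cuts: [3, 8, 11, 12, 23, 24, 37, 40, 43, 46, 52]

Fragments:
  [0,3): 3 bp
  [3,8): 5 bp
  [8,11): 3 bp
  [11,12): 1 bp
  [12,23): 11 bp
  [23,24): 1 bp
  [24,37): 13 bp
  [37,40): 3 bp
  [40,43): 3 bp
  [43,46): 3 bp
  [46,52): 6 bp
  [52,75): 23 bp

[1,1,3,3,3,3,3,5,6,11,13,23]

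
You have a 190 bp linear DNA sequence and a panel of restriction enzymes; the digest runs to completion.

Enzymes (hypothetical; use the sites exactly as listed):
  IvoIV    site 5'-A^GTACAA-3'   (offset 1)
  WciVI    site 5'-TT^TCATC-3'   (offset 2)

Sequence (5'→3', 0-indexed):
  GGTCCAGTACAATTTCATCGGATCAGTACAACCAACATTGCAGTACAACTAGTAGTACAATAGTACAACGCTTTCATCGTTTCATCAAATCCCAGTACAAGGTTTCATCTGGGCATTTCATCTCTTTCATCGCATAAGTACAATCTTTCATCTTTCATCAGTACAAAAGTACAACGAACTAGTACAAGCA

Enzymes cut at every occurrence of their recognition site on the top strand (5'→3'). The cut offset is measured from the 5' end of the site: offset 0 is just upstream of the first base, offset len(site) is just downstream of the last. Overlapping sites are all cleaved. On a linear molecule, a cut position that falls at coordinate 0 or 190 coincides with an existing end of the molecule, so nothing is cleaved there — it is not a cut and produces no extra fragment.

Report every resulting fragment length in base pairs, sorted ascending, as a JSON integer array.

[6,6,7,8,8,8,8,9,9,10,10,11,11,11,12,13,13,13,17]

Site scan:
  IvoIV (AGTACAA, off=1): starts [5, 24, 41, 53, 61, 93, 136, 159, 167, 180] → cuts [6, 25, 42, 54, 62, 94, 137, 160, 168, 181]
  WciVI (TTTCATC, off=2): starts [12, 71, 79, 102, 115, 124, 145, 152] → cuts [14, 73, 81, 104, 117, 126, 147, 154]

Pooled cuts: [6, 14, 25, 42, 54, 62, 73, 81, 94, 104, 117, 126, 137, 147, 154, 160, 168, 181]

Fragments:
  [0,6): 6 bp
  [6,14): 8 bp
  [14,25): 11 bp
  [25,42): 17 bp
  [42,54): 12 bp
  [54,62): 8 bp
  [62,73): 11 bp
  [73,81): 8 bp
  [81,94): 13 bp
  [94,104): 10 bp
  [104,117): 13 bp
  [117,126): 9 bp
  [126,137): 11 bp
  [137,147): 10 bp
  [147,154): 7 bp
  [154,160): 6 bp
  [160,168): 8 bp
  [168,181): 13 bp
  [181,190): 9 bp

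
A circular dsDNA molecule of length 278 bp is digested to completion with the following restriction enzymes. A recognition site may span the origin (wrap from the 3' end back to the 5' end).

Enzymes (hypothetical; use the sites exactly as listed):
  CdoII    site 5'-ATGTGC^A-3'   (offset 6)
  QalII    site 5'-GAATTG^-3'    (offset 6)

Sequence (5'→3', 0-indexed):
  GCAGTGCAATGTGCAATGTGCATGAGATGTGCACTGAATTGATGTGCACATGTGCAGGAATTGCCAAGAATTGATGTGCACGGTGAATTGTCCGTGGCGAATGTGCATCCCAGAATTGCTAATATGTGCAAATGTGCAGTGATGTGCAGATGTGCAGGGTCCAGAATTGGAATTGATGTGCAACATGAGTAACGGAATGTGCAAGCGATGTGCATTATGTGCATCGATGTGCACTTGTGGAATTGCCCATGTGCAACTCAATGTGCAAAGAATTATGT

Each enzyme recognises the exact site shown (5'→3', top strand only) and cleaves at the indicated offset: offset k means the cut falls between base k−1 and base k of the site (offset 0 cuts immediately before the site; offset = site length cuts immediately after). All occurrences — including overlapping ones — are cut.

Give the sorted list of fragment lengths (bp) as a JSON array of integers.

[6,6,6,6,7,8,8,8,8,9,9,9,10,10,10,11,11,11,11,12,12,12,13,14,14,16,21]

Per-enzyme occurrences:
  CdoII (ATGTGCA, off=6): starts [8, 15, 26, 41, 49, 73, 100, 123, 131, 141, 149, 175, 196, 207, 216, 226, 248, 260, 274] → cuts [2, 14, 21, 32, 47, 55, 79, 106, 129, 137, 147, 155, 181, 202, 213, 222, 232, 254, 266]
  QalII (GAATTG, off=6): starts [35, 57, 67, 84, 112, 163, 169, 239] → cuts [41, 63, 73, 90, 118, 169, 175, 245]

Pooled cuts: [2, 14, 21, 32, 41, 47, 55, 63, 73, 79, 90, 106, 118, 129, 137, 147, 155, 169, 175, 181, 202, 213, 222, 232, 245, 254, 266]

Fragment lengths:
  2→14: 12 bp
  14→21: 7 bp
  21→32: 11 bp
  32→41: 9 bp
  41→47: 6 bp
  47→55: 8 bp
  55→63: 8 bp
  63→73: 10 bp
  73→79: 6 bp
  79→90: 11 bp
  90→106: 16 bp
  106→118: 12 bp
  118→129: 11 bp
  129→137: 8 bp
  137→147: 10 bp
  147→155: 8 bp
  155→169: 14 bp
  169→175: 6 bp
  175→181: 6 bp
  181→202: 21 bp
  202→213: 11 bp
  213→222: 9 bp
  222→232: 10 bp
  232→245: 13 bp
  245→254: 9 bp
  254→266: 12 bp
  266→2 (wrap): 278-266+2 = 14 bp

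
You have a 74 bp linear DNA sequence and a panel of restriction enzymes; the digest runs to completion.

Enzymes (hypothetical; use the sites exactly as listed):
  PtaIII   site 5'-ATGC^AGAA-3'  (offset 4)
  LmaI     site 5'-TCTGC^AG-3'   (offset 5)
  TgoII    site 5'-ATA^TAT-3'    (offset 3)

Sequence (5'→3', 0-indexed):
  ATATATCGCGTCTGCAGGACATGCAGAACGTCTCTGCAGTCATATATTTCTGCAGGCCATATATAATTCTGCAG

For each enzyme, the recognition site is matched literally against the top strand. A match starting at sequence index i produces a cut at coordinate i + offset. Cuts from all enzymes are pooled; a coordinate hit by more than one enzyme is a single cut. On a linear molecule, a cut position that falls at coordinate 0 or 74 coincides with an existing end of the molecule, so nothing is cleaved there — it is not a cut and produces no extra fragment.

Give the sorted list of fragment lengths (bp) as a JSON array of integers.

[2,3,7,8,9,9,11,12,13]

Site scan:
  PtaIII ATGCAGAA/4: at [20] ⇒ [24]
  LmaI TCTGCAG/5: at [10, 32, 48, 67] ⇒ [15, 37, 53, 72]
  TgoII ATATAT/3: at [0, 41, 58] ⇒ [3, 44, 61]

All cut coordinates (distinct, sorted): [3, 15, 24, 37, 44, 53, 61, 72]

Fragments:
  [0,3): 3 bp
  [3,15): 12 bp
  [15,24): 9 bp
  [24,37): 13 bp
  [37,44): 7 bp
  [44,53): 9 bp
  [53,61): 8 bp
  [61,72): 11 bp
  [72,74): 2 bp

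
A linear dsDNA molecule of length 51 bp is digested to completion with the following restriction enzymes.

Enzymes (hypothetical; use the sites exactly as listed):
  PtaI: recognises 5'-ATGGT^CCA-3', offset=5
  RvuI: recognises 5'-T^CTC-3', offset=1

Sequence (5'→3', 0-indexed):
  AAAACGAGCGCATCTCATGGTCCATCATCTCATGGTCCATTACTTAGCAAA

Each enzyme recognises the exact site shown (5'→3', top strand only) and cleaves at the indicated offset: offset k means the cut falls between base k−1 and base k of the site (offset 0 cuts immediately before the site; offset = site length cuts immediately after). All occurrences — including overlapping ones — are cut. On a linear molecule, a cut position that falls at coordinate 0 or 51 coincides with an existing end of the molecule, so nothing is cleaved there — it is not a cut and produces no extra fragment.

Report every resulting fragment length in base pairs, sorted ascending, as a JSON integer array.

Scan for sites:
  PtaI (ATGGTCCA, off=5): starts [16, 31] → cuts [21, 36]
  RvuI (TCTC, off=1): starts [12, 27] → cuts [13, 28]

Pooled cuts: [13, 21, 28, 36]

Fragment lengths:
  [0,13): 13 bp
  [13,21): 8 bp
  [21,28): 7 bp
  [28,36): 8 bp
  [36,51): 15 bp

[7,8,8,13,15]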